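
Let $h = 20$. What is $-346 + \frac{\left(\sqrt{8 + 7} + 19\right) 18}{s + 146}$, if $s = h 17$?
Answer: $- \frac{9323}{27} + \frac{\sqrt{15}}{27} \approx -345.15$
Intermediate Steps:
$s = 340$ ($s = 20 \cdot 17 = 340$)
$-346 + \frac{\left(\sqrt{8 + 7} + 19\right) 18}{s + 146} = -346 + \frac{\left(\sqrt{8 + 7} + 19\right) 18}{340 + 146} = -346 + \frac{\left(\sqrt{15} + 19\right) 18}{486} = -346 + \left(19 + \sqrt{15}\right) 18 \cdot \frac{1}{486} = -346 + \left(342 + 18 \sqrt{15}\right) \frac{1}{486} = -346 + \left(\frac{19}{27} + \frac{\sqrt{15}}{27}\right) = - \frac{9323}{27} + \frac{\sqrt{15}}{27}$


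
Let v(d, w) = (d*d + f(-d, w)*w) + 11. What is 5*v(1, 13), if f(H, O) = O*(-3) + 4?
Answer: -2215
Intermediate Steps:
f(H, O) = 4 - 3*O (f(H, O) = -3*O + 4 = 4 - 3*O)
v(d, w) = 11 + d² + w*(4 - 3*w) (v(d, w) = (d*d + (4 - 3*w)*w) + 11 = (d² + w*(4 - 3*w)) + 11 = 11 + d² + w*(4 - 3*w))
5*v(1, 13) = 5*(11 + 1² - 1*13*(-4 + 3*13)) = 5*(11 + 1 - 1*13*(-4 + 39)) = 5*(11 + 1 - 1*13*35) = 5*(11 + 1 - 455) = 5*(-443) = -2215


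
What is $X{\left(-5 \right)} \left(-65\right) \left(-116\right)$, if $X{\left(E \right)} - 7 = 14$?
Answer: $158340$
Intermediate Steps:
$X{\left(E \right)} = 21$ ($X{\left(E \right)} = 7 + 14 = 21$)
$X{\left(-5 \right)} \left(-65\right) \left(-116\right) = 21 \left(-65\right) \left(-116\right) = \left(-1365\right) \left(-116\right) = 158340$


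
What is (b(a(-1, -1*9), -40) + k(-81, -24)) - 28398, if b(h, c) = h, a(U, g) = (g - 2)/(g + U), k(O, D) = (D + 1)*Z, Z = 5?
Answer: -285119/10 ≈ -28512.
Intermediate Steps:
k(O, D) = 5 + 5*D (k(O, D) = (D + 1)*5 = (1 + D)*5 = 5 + 5*D)
a(U, g) = (-2 + g)/(U + g)
(b(a(-1, -1*9), -40) + k(-81, -24)) - 28398 = ((-2 - 1*9)/(-1 - 1*9) + (5 + 5*(-24))) - 28398 = ((-2 - 9)/(-1 - 9) + (5 - 120)) - 28398 = (-11/(-10) - 115) - 28398 = (-1/10*(-11) - 115) - 28398 = (11/10 - 115) - 28398 = -1139/10 - 28398 = -285119/10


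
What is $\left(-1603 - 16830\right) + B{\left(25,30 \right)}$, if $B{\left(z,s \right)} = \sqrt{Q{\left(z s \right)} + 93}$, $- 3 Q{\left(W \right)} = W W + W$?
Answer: $-18433 + i \sqrt{187657} \approx -18433.0 + 433.19 i$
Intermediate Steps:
$Q{\left(W \right)} = - \frac{W}{3} - \frac{W^{2}}{3}$ ($Q{\left(W \right)} = - \frac{W W + W}{3} = - \frac{W^{2} + W}{3} = - \frac{W + W^{2}}{3} = - \frac{W}{3} - \frac{W^{2}}{3}$)
$B{\left(z,s \right)} = \sqrt{93 - \frac{s z \left(1 + s z\right)}{3}}$ ($B{\left(z,s \right)} = \sqrt{- \frac{z s \left(1 + z s\right)}{3} + 93} = \sqrt{- \frac{s z \left(1 + s z\right)}{3} + 93} = \sqrt{93 - \frac{s z \left(1 + s z\right)}{3}}$)
$\left(-1603 - 16830\right) + B{\left(25,30 \right)} = \left(-1603 - 16830\right) + \frac{\sqrt{3} \sqrt{279 - 30 \cdot 25 \left(1 + 30 \cdot 25\right)}}{3} = -18433 + \frac{\sqrt{3} \sqrt{279 - 30 \cdot 25 \left(1 + 750\right)}}{3} = -18433 + \frac{\sqrt{3} \sqrt{279 - 30 \cdot 25 \cdot 751}}{3} = -18433 + \frac{\sqrt{3} \sqrt{279 - 563250}}{3} = -18433 + \frac{\sqrt{3} \sqrt{-562971}}{3} = -18433 + \frac{\sqrt{3} i \sqrt{562971}}{3} = -18433 + i \sqrt{187657}$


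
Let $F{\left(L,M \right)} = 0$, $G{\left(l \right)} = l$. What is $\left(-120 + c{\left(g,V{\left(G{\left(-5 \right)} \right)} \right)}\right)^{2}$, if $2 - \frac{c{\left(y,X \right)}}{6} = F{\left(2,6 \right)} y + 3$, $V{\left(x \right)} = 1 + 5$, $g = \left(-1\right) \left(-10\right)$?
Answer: $15876$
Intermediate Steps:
$g = 10$
$V{\left(x \right)} = 6$
$c{\left(y,X \right)} = -6$ ($c{\left(y,X \right)} = 12 - 6 \left(0 y + 3\right) = 12 - 6 \left(0 + 3\right) = 12 - 18 = -6$)
$\left(-120 + c{\left(g,V{\left(G{\left(-5 \right)} \right)} \right)}\right)^{2} = \left(-120 - 6\right)^{2} = \left(-126\right)^{2} = 15876$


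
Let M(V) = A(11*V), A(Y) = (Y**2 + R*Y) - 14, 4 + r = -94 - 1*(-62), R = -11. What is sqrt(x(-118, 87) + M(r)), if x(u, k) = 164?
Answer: sqrt(161322) ≈ 401.65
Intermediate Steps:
r = -36 (r = -4 + (-94 - 1*(-62)) = -4 + (-94 + 62) = -4 - 32 = -36)
A(Y) = -14 + Y**2 - 11*Y (A(Y) = (Y**2 - 11*Y) - 14 = -14 + Y**2 - 11*Y)
M(V) = -14 - 121*V + 121*V**2 (M(V) = -14 + (11*V)**2 - 121*V = -14 + 121*V**2 - 121*V = -14 - 121*V + 121*V**2)
sqrt(x(-118, 87) + M(r)) = sqrt(164 + (-14 - 121*(-36) + 121*(-36)**2)) = sqrt(164 + (-14 + 4356 + 121*1296)) = sqrt(164 + (-14 + 4356 + 156816)) = sqrt(164 + 161158) = sqrt(161322)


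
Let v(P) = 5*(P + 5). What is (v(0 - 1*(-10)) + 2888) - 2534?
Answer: 429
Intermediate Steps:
v(P) = 25 + 5*P (v(P) = 5*(5 + P) = 25 + 5*P)
(v(0 - 1*(-10)) + 2888) - 2534 = ((25 + 5*(0 - 1*(-10))) + 2888) - 2534 = ((25 + 5*(0 + 10)) + 2888) - 2534 = ((25 + 5*10) + 2888) - 2534 = ((25 + 50) + 2888) - 2534 = (75 + 2888) - 2534 = 2963 - 2534 = 429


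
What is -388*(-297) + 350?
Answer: 115586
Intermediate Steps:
-388*(-297) + 350 = 115236 + 350 = 115586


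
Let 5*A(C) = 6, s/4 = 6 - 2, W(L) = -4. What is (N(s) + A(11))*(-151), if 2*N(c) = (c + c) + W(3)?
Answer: -11476/5 ≈ -2295.2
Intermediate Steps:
s = 16 (s = 4*(6 - 2) = 4*4 = 16)
N(c) = -2 + c (N(c) = ((c + c) - 4)/2 = (2*c - 4)/2 = (-4 + 2*c)/2 = -2 + c)
A(C) = 6/5 (A(C) = (1/5)*6 = 6/5)
(N(s) + A(11))*(-151) = ((-2 + 16) + 6/5)*(-151) = (14 + 6/5)*(-151) = (76/5)*(-151) = -11476/5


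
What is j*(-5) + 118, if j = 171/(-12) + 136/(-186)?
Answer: 71761/372 ≈ 192.91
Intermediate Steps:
j = -5573/372 (j = 171*(-1/12) + 136*(-1/186) = -57/4 - 68/93 = -5573/372 ≈ -14.981)
j*(-5) + 118 = -5573/372*(-5) + 118 = 27865/372 + 118 = 71761/372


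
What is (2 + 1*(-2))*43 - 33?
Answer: -33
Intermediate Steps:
(2 + 1*(-2))*43 - 33 = (2 - 2)*43 - 33 = 0*43 - 33 = 0 - 33 = -33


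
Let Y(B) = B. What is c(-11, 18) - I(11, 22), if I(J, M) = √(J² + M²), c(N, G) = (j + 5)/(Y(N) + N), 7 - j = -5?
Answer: -17/22 - 11*√5 ≈ -25.369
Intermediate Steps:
j = 12 (j = 7 - 1*(-5) = 7 + 5 = 12)
c(N, G) = 17/(2*N) (c(N, G) = (12 + 5)/(N + N) = 17/((2*N)) = 17*(1/(2*N)) = 17/(2*N))
c(-11, 18) - I(11, 22) = (17/2)/(-11) - √(11² + 22²) = (17/2)*(-1/11) - √(121 + 484) = -17/22 - √605 = -17/22 - 11*√5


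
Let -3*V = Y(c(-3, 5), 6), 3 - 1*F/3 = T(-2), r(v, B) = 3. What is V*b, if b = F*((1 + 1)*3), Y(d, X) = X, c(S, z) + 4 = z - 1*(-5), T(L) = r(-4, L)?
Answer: 0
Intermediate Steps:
T(L) = 3
c(S, z) = 1 + z (c(S, z) = -4 + (z - 1*(-5)) = -4 + (z + 5) = -4 + (5 + z) = 1 + z)
F = 0 (F = 9 - 3*3 = 9 - 9 = 0)
V = -2 (V = -1/3*6 = -2)
b = 0 (b = 0*((1 + 1)*3) = 0*(2*3) = 0*6 = 0)
V*b = -2*0 = 0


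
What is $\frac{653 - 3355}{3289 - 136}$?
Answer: $- \frac{2702}{3153} \approx -0.85696$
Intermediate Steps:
$\frac{653 - 3355}{3289 - 136} = - \frac{2702}{3153}$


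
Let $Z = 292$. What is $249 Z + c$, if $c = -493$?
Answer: $72215$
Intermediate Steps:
$249 Z + c = 249 \cdot 292 - 493 = 72708 - 493 = 72215$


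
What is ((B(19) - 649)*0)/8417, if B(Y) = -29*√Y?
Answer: 0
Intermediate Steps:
((B(19) - 649)*0)/8417 = ((-29*√19 - 649)*0)/8417 = ((-649 - 29*√19)*0)*(1/8417) = 0*(1/8417) = 0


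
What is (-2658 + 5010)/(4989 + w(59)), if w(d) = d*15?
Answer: 392/979 ≈ 0.40041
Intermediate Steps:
w(d) = 15*d
(-2658 + 5010)/(4989 + w(59)) = (-2658 + 5010)/(4989 + 15*59) = 2352/(4989 + 885) = 2352/5874 = 2352*(1/5874) = 392/979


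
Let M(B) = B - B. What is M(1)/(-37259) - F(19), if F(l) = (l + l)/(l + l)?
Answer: -1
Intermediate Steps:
M(B) = 0
F(l) = 1 (F(l) = (2*l)/((2*l)) = (2*l)*(1/(2*l)) = 1)
M(1)/(-37259) - F(19) = 0/(-37259) - 1*1 = 0*(-1/37259) - 1 = 0 - 1 = -1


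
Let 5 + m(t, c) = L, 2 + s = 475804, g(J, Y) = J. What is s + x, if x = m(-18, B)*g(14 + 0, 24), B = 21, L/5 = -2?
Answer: 475592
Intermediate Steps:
L = -10 (L = 5*(-2) = -10)
s = 475802 (s = -2 + 475804 = 475802)
m(t, c) = -15 (m(t, c) = -5 - 10 = -15)
x = -210 (x = -15*(14 + 0) = -15*14 = -210)
s + x = 475802 - 210 = 475592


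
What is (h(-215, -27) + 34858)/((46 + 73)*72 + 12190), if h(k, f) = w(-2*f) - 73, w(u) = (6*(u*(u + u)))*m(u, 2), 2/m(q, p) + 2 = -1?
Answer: 11457/20758 ≈ 0.55193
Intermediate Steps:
m(q, p) = -⅔ (m(q, p) = 2/(-2 - 1) = 2/(-3) = 2*(-⅓) = -⅔)
w(u) = -8*u² (w(u) = (6*(u*(u + u)))*(-⅔) = (6*(u*(2*u)))*(-⅔) = (6*(2*u²))*(-⅔) = (12*u²)*(-⅔) = -8*u²)
h(k, f) = -73 - 32*f² (h(k, f) = -8*4*f² - 73 = -32*f² - 73 = -73 - 32*f²)
(h(-215, -27) + 34858)/((46 + 73)*72 + 12190) = ((-73 - 32*(-27)²) + 34858)/((46 + 73)*72 + 12190) = ((-73 - 32*729) + 34858)/(119*72 + 12190) = ((-73 - 23328) + 34858)/(8568 + 12190) = (-23401 + 34858)/20758 = 11457*(1/20758) = 11457/20758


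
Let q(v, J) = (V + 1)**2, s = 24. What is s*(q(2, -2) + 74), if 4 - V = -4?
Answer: 3720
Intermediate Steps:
V = 8 (V = 4 - 1*(-4) = 4 + 4 = 8)
q(v, J) = 81 (q(v, J) = (8 + 1)**2 = 9**2 = 81)
s*(q(2, -2) + 74) = 24*(81 + 74) = 24*155 = 3720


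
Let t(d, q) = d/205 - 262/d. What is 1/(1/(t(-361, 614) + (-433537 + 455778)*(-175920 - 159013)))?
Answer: -551281365422876/74005 ≈ -7.4492e+9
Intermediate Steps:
t(d, q) = -262/d + d/205 (t(d, q) = d*(1/205) - 262/d = d/205 - 262/d = -262/d + d/205)
1/(1/(t(-361, 614) + (-433537 + 455778)*(-175920 - 159013))) = 1/(1/((-262/(-361) + (1/205)*(-361)) + (-433537 + 455778)*(-175920 - 159013))) = 1/(1/((-262*(-1/361) - 361/205) + 22241*(-334933))) = 1/(1/((262/361 - 361/205) - 7449244853)) = 1/(1/(-76611/74005 - 7449244853)) = 1/(1/(-551281365422876/74005)) = 1/(-74005/551281365422876) = -551281365422876/74005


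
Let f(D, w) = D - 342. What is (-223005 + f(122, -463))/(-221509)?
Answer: 223225/221509 ≈ 1.0077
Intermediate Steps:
f(D, w) = -342 + D
(-223005 + f(122, -463))/(-221509) = (-223005 + (-342 + 122))/(-221509) = (-223005 - 220)*(-1/221509) = -223225*(-1/221509) = 223225/221509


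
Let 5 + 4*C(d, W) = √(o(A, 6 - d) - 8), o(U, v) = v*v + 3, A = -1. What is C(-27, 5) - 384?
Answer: -1541/4 + √271/2 ≈ -377.02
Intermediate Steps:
o(U, v) = 3 + v² (o(U, v) = v² + 3 = 3 + v²)
C(d, W) = -5/4 + √(-5 + (6 - d)²)/4 (C(d, W) = -5/4 + √((3 + (6 - d)²) - 8)/4 = -5/4 + √(-5 + (6 - d)²)/4)
C(-27, 5) - 384 = (-5/4 + √(-5 + (-6 - 27)²)/4) - 384 = (-5/4 + √(-5 + (-33)²)/4) - 384 = (-5/4 + √(-5 + 1089)/4) - 384 = (-5/4 + √1084/4) - 384 = (-5/4 + (2*√271)/4) - 384 = (-5/4 + √271/2) - 384 = -1541/4 + √271/2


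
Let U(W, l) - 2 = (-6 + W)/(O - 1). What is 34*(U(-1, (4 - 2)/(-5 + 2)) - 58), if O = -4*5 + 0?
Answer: -5678/3 ≈ -1892.7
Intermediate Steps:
O = -20 (O = -20 + 0 = -20)
U(W, l) = 16/7 - W/21 (U(W, l) = 2 + (-6 + W)/(-20 - 1) = 2 + (-6 + W)/(-21) = 2 + (-6 + W)*(-1/21) = 2 + (2/7 - W/21) = 16/7 - W/21)
34*(U(-1, (4 - 2)/(-5 + 2)) - 58) = 34*((16/7 - 1/21*(-1)) - 58) = 34*((16/7 + 1/21) - 58) = 34*(7/3 - 58) = 34*(-167/3) = -5678/3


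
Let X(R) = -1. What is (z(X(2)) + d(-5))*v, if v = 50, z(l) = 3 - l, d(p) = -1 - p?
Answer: 400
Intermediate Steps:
(z(X(2)) + d(-5))*v = ((3 - 1*(-1)) + (-1 - 1*(-5)))*50 = ((3 + 1) + (-1 + 5))*50 = (4 + 4)*50 = 8*50 = 400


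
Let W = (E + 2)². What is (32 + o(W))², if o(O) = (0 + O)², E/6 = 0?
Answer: 2304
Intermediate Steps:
E = 0 (E = 6*0 = 0)
W = 4 (W = (0 + 2)² = 2² = 4)
o(O) = O²
(32 + o(W))² = (32 + 4²)² = (32 + 16)² = 48² = 2304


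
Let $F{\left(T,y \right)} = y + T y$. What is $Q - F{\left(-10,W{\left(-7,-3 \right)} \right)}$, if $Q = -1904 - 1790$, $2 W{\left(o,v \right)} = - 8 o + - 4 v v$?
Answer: $-3604$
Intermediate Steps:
$W{\left(o,v \right)} = - 4 o - 2 v^{2}$ ($W{\left(o,v \right)} = \frac{- 8 o + - 4 v v}{2} = \frac{- 8 o - 4 v^{2}}{2} = - 4 o - 2 v^{2}$)
$Q = -3694$ ($Q = -1904 - 1790 = -3694$)
$Q - F{\left(-10,W{\left(-7,-3 \right)} \right)} = -3694 - \left(\left(-4\right) \left(-7\right) - 2 \left(-3\right)^{2}\right) \left(1 - 10\right) = -3694 - \left(28 - 18\right) \left(-9\right) = -3694 - 10 \left(-9\right) = -3694 - -90 = -3694 + 90 = -3604$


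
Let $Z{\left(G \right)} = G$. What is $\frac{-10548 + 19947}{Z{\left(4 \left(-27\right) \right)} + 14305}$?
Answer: $\frac{9399}{14197} \approx 0.66204$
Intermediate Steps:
$\frac{-10548 + 19947}{Z{\left(4 \left(-27\right) \right)} + 14305} = \frac{-10548 + 19947}{4 \left(-27\right) + 14305} = \frac{9399}{-108 + 14305} = \frac{9399}{14197}$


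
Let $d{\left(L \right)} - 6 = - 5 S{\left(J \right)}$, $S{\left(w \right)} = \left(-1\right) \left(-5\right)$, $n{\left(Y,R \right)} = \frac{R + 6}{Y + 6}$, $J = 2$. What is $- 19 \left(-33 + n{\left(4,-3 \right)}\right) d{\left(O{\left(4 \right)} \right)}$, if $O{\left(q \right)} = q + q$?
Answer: $- \frac{118047}{10} \approx -11805.0$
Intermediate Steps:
$O{\left(q \right)} = 2 q$
$n{\left(Y,R \right)} = \frac{6 + R}{6 + Y}$
$S{\left(w \right)} = 5$
$d{\left(L \right)} = -19$ ($d{\left(L \right)} = 6 - 25 = -19$)
$- 19 \left(-33 + n{\left(4,-3 \right)}\right) d{\left(O{\left(4 \right)} \right)} = - 19 \left(-33 + \frac{6 - 3}{6 + 4}\right) \left(-19\right) = - 19 \left(-33 + \frac{1}{10} \cdot 3\right) \left(-19\right) = - 19 \left(-33 + \frac{3}{10}\right) \left(-19\right) = \left(-19\right) \left(- \frac{327}{10}\right) \left(-19\right) = \frac{6213}{10} \left(-19\right) = - \frac{118047}{10}$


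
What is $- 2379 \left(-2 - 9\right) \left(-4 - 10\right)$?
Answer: $-366366$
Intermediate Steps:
$- 2379 \left(-2 - 9\right) \left(-4 - 10\right) = - 2379 \left(-2 - 9\right) \left(-14\right) = - 2379 \left(\left(-11\right) \left(-14\right)\right) = \left(-2379\right) 154 = -366366$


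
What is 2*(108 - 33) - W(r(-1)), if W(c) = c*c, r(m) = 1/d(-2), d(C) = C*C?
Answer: 2399/16 ≈ 149.94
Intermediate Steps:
d(C) = C²
r(m) = ¼ (r(m) = 1/((-2)²) = 1/4 = ¼)
W(c) = c²
2*(108 - 33) - W(r(-1)) = 2*(108 - 33) - (¼)² = 2*75 - 1*1/16 = 150 - 1/16 = 2399/16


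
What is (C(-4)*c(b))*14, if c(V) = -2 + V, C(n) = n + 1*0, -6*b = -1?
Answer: 308/3 ≈ 102.67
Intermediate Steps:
b = 1/6 (b = -1/6*(-1) = 1/6 ≈ 0.16667)
C(n) = n (C(n) = n + 0 = n)
(C(-4)*c(b))*14 = -4*(-2 + 1/6)*14 = -4*(-11/6)*14 = (22/3)*14 = 308/3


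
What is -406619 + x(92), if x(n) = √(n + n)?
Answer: -406619 + 2*√46 ≈ -4.0661e+5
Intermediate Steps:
x(n) = √2*√n (x(n) = √(2*n) = √2*√n)
-406619 + x(92) = -406619 + √2*√92 = -406619 + √2*(2*√23) = -406619 + 2*√46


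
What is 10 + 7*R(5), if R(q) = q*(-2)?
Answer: -60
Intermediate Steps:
R(q) = -2*q
10 + 7*R(5) = 10 + 7*(-2*5) = 10 + 7*(-10) = 10 - 70 = -60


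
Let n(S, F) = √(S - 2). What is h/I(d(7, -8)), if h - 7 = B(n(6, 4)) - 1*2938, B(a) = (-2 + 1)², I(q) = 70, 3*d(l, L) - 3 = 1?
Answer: -293/7 ≈ -41.857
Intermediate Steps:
n(S, F) = √(-2 + S)
d(l, L) = 4/3 (d(l, L) = 1 + (⅓)*1 = 1 + ⅓ = 4/3)
B(a) = 1 (B(a) = (-1)² = 1)
h = -2930 (h = 7 + (1 - 1*2938) = 7 + (1 - 2938) = 7 - 2937 = -2930)
h/I(d(7, -8)) = -2930/70 = -2930*1/70 = -293/7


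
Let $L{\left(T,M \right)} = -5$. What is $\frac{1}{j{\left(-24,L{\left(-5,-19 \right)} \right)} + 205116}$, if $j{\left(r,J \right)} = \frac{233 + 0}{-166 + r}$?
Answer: $\frac{190}{38971807} \approx 4.8753 \cdot 10^{-6}$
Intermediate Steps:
$j{\left(r,J \right)} = \frac{233}{-166 + r}$
$\frac{1}{j{\left(-24,L{\left(-5,-19 \right)} \right)} + 205116} = \frac{1}{\frac{233}{-166 - 24} + 205116} = \frac{1}{\frac{233}{-190} + 205116} = \frac{1}{233 \left(- \frac{1}{190}\right) + 205116} = \frac{1}{- \frac{233}{190} + 205116} = \frac{1}{\frac{38971807}{190}} = \frac{190}{38971807}$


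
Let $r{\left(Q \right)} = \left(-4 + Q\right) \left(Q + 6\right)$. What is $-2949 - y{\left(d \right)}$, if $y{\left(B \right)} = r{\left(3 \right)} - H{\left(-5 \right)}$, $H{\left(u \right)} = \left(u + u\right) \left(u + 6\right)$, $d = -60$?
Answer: $-2950$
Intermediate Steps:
$H{\left(u \right)} = 2 u \left(6 + u\right)$
$r{\left(Q \right)} = \left(-4 + Q\right) \left(6 + Q\right)$
$y{\left(B \right)} = 1$ ($y{\left(B \right)} = \left(-24 + 3^{2} + 2 \cdot 3\right) - 2 \left(-5\right) \left(6 - 5\right) = \left(-24 + 9 + 6\right) - 2 \left(-5\right) 1 = -9 - -10 = -9 + 10 = 1$)
$-2949 - y{\left(d \right)} = -2949 - 1 = -2950$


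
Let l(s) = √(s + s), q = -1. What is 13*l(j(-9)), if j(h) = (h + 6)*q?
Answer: 13*√6 ≈ 31.843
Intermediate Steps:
j(h) = -6 - h (j(h) = (h + 6)*(-1) = (6 + h)*(-1) = -6 - h)
l(s) = √2*√s (l(s) = √(2*s) = √2*√s)
13*l(j(-9)) = 13*(√2*√(-6 - 1*(-9))) = 13*(√2*√(-6 + 9)) = 13*(√2*√3) = 13*√6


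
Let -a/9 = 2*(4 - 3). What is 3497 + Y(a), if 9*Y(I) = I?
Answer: 3495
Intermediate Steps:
a = -18 (a = -18*(4 - 3) = -18 ≈ -18.000)
Y(I) = I/9
3497 + Y(a) = 3497 + (⅑)*(-18) = 3497 - 2 = 3495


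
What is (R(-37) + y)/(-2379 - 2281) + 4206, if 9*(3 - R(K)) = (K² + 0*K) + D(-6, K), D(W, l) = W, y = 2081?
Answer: 176382247/41940 ≈ 4205.6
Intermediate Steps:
R(K) = 11/3 - K²/9 (R(K) = 3 - ((K² + 0*K) - 6)/9 = 3 - ((K² + 0) - 6)/9 = 3 - (K² - 6)/9 = 3 - (-6 + K²)/9 = 3 + (⅔ - K²/9) = 11/3 - K²/9)
(R(-37) + y)/(-2379 - 2281) + 4206 = ((11/3 - ⅑*(-37)²) + 2081)/(-2379 - 2281) + 4206 = ((11/3 - ⅑*1369) + 2081)/(-4660) + 4206 = ((11/3 - 1369/9) + 2081)*(-1/4660) + 4206 = (-1336/9 + 2081)*(-1/4660) + 4206 = (17393/9)*(-1/4660) + 4206 = -17393/41940 + 4206 = 176382247/41940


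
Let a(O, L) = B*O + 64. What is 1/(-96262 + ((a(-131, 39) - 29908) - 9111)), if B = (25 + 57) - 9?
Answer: -1/144780 ≈ -6.9070e-6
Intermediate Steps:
B = 73 (B = 82 - 9 = 73)
a(O, L) = 64 + 73*O (a(O, L) = 73*O + 64 = 64 + 73*O)
1/(-96262 + ((a(-131, 39) - 29908) - 9111)) = 1/(-96262 + (((64 + 73*(-131)) - 29908) - 9111)) = 1/(-96262 + (((64 - 9563) - 29908) - 9111)) = 1/(-96262 + ((-9499 - 29908) - 9111)) = 1/(-96262 + (-39407 - 9111)) = 1/(-96262 - 48518) = 1/(-144780) = -1/144780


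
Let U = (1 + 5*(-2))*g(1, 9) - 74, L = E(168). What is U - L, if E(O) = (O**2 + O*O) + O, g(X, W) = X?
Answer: -56699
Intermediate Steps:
E(O) = O + 2*O**2 (E(O) = (O**2 + O**2) + O = 2*O**2 + O = O + 2*O**2)
L = 56616 (L = 168*(1 + 2*168) = 168*(1 + 336) = 168*337 = 56616)
U = -83 (U = (1 + 5*(-2))*1 - 74 = (1 - 10)*1 - 74 = -9*1 - 74 = -9 - 74 = -83)
U - L = -83 - 1*56616 = -83 - 56616 = -56699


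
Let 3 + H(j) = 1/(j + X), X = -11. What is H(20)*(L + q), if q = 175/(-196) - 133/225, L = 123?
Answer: -9952163/28350 ≈ -351.05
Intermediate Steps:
H(j) = -3 + 1/(-11 + j) (H(j) = -3 + 1/(j - 11) = -3 + 1/(-11 + j))
q = -9349/6300 (q = 175*(-1/196) - 133*1/225 = -25/28 - 133/225 = -9349/6300 ≈ -1.4840)
H(20)*(L + q) = ((34 - 3*20)/(-11 + 20))*(123 - 9349/6300) = ((34 - 60)/9)*(765551/6300) = ((⅑)*(-26))*(765551/6300) = -26/9*765551/6300 = -9952163/28350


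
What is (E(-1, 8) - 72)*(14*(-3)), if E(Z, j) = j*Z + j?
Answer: 3024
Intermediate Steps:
E(Z, j) = j + Z*j (E(Z, j) = Z*j + j = j + Z*j)
(E(-1, 8) - 72)*(14*(-3)) = (8*(1 - 1) - 72)*(14*(-3)) = (8*0 - 72)*(-42) = (0 - 72)*(-42) = -72*(-42) = 3024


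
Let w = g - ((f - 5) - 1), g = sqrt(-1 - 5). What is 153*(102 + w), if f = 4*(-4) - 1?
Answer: 19125 + 153*I*sqrt(6) ≈ 19125.0 + 374.77*I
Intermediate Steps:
f = -17 (f = -16 - 1 = -17)
g = I*sqrt(6) (g = sqrt(-6) = I*sqrt(6) ≈ 2.4495*I)
w = 23 + I*sqrt(6) (w = I*sqrt(6) - ((-17 - 5) - 1) = I*sqrt(6) - (-22 - 1) = I*sqrt(6) - 1*(-23) = I*sqrt(6) + 23 = 23 + I*sqrt(6) ≈ 23.0 + 2.4495*I)
153*(102 + w) = 153*(102 + (23 + I*sqrt(6))) = 153*(125 + I*sqrt(6)) = 19125 + 153*I*sqrt(6)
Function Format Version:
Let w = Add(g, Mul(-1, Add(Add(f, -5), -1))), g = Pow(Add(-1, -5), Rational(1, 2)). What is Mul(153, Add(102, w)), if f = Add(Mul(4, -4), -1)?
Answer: Add(19125, Mul(153, I, Pow(6, Rational(1, 2)))) ≈ Add(19125., Mul(374.77, I))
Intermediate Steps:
f = -17 (f = Add(-16, -1) = -17)
g = Mul(I, Pow(6, Rational(1, 2))) (g = Pow(-6, Rational(1, 2)) = Mul(I, Pow(6, Rational(1, 2))) ≈ Mul(2.4495, I))
w = Add(23, Mul(I, Pow(6, Rational(1, 2)))) (w = Add(Mul(I, Pow(6, Rational(1, 2))), Mul(-1, Add(Add(-17, -5), -1))) = Add(Mul(I, Pow(6, Rational(1, 2))), Mul(-1, Add(-22, -1))) = Add(Mul(I, Pow(6, Rational(1, 2))), Mul(-1, -23)) = Add(Mul(I, Pow(6, Rational(1, 2))), 23) = Add(23, Mul(I, Pow(6, Rational(1, 2)))) ≈ Add(23.000, Mul(2.4495, I)))
Mul(153, Add(102, w)) = Mul(153, Add(102, Add(23, Mul(I, Pow(6, Rational(1, 2)))))) = Mul(153, Add(125, Mul(I, Pow(6, Rational(1, 2))))) = Add(19125, Mul(153, I, Pow(6, Rational(1, 2))))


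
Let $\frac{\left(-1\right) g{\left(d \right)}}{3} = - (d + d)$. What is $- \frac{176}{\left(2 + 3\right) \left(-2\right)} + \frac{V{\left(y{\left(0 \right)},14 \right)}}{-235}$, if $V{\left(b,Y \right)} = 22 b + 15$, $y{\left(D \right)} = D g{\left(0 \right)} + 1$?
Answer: $\frac{4099}{235} \approx 17.443$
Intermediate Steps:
$g{\left(d \right)} = 6 d$ ($g{\left(d \right)} = - 3 \left(- (d + d)\right) = - 3 \left(- 2 d\right) = 6 d$)
$y{\left(D \right)} = 1$ ($y{\left(D \right)} = D 6 \cdot 0 + 1 = D 0 + 1 = 0 + 1 = 1$)
$V{\left(b,Y \right)} = 15 + 22 b$
$- \frac{176}{\left(2 + 3\right) \left(-2\right)} + \frac{V{\left(y{\left(0 \right)},14 \right)}}{-235} = - \frac{176}{\left(2 + 3\right) \left(-2\right)} + \frac{15 + 22 \cdot 1}{-235} = - \frac{176}{5 \left(-2\right)} + \left(15 + 22\right) \left(- \frac{1}{235}\right) = - \frac{176}{-10} + 37 \left(- \frac{1}{235}\right) = \left(-176\right) \left(- \frac{1}{10}\right) - \frac{37}{235} = \frac{88}{5} - \frac{37}{235} = \frac{4099}{235}$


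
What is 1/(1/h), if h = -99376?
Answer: -99376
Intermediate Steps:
1/(1/h) = 1/(1/(-99376)) = 1/(-1/99376) = -99376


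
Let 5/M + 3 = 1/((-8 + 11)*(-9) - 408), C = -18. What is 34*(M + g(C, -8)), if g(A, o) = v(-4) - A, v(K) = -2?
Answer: 318257/653 ≈ 487.38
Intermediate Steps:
g(A, o) = -2 - A
M = -2175/1306 (M = 5/(-3 + 1/((-8 + 11)*(-9) - 408)) = 5/(-3 + 1/(3*(-9) - 408)) = 5/(-3 + 1/(-27 - 408)) = 5/(-3 + 1/(-435)) = 5/(-3 - 1/435) = 5/(-1306/435) = 5*(-435/1306) = -2175/1306 ≈ -1.6654)
34*(M + g(C, -8)) = 34*(-2175/1306 + (-2 - 1*(-18))) = 34*(-2175/1306 + (-2 + 18)) = 34*(-2175/1306 + 16) = 34*(18721/1306) = 318257/653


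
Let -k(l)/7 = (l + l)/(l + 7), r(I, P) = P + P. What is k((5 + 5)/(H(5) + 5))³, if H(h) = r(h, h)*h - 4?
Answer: -2744000/49430863 ≈ -0.055512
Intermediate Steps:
r(I, P) = 2*P
H(h) = -4 + 2*h² (H(h) = (2*h)*h - 4 = 2*h² - 4 = -4 + 2*h²)
k(l) = -14*l/(7 + l) (k(l) = -7*(l + l)/(l + 7) = -7*2*l/(7 + l) = -14*l/(7 + l))
k((5 + 5)/(H(5) + 5))³ = (-14*(5 + 5)/((-4 + 2*5²) + 5)/(7 + (5 + 5)/((-4 + 2*5²) + 5)))³ = (-14*10/((-4 + 2*25) + 5)/(7 + 10/((-4 + 2*25) + 5)))³ = (-14*10/((-4 + 50) + 5)/(7 + 10/((-4 + 50) + 5)))³ = (-14*10/(46 + 5)/(7 + 10/(46 + 5)))³ = (-14*10/51/(7 + 10/51))³ = (-14*10/51/367/51)³ = (-14*10/51*51/367)³ = (-140/367)³ = -2744000/49430863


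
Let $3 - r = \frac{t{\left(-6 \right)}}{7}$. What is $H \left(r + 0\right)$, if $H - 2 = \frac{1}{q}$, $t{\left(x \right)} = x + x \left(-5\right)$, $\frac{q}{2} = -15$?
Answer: $- \frac{59}{70} \approx -0.84286$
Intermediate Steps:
$q = -30$ ($q = 2 \left(-15\right) = -30$)
$t{\left(x \right)} = - 4 x$ ($t{\left(x \right)} = x - 5 x = - 4 x$)
$H = \frac{59}{30}$ ($H = 2 + \frac{1}{-30} = 2 - \frac{1}{30} = \frac{59}{30} \approx 1.9667$)
$r = - \frac{3}{7}$ ($r = 3 - \frac{\left(-4\right) \left(-6\right)}{7} = 3 - 24 \cdot \frac{1}{7} = 3 - \frac{24}{7} = - \frac{3}{7} \approx -0.42857$)
$H \left(r + 0\right) = \frac{59 \left(- \frac{3}{7} + 0\right)}{30} = \frac{59}{30} \left(- \frac{3}{7}\right) = - \frac{59}{70}$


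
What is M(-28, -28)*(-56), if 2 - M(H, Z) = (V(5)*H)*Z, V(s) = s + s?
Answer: 438928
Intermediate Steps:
V(s) = 2*s
M(H, Z) = 2 - 10*H*Z (M(H, Z) = 2 - (2*5)*H*Z = 2 - 10*H*Z)
M(-28, -28)*(-56) = (2 - 10*(-28)*(-28))*(-56) = (2 - 7840)*(-56) = -7838*(-56) = 438928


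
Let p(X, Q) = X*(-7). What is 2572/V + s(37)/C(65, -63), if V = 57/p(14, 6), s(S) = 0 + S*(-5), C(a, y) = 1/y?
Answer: 412279/57 ≈ 7233.0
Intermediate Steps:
p(X, Q) = -7*X
s(S) = -5*S (s(S) = 0 - 5*S = -5*S)
V = -57/98 (V = 57/((-7*14)) = 57/(-98) = 57*(-1/98) = -57/98 ≈ -0.58163)
2572/V + s(37)/C(65, -63) = 2572/(-57/98) + (-5*37)/(1/(-63)) = 2572*(-98/57) - 185/(-1/63) = -252056/57 - 185*(-63) = -252056/57 + 11655 = 412279/57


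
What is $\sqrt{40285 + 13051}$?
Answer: $2 \sqrt{13334} \approx 230.95$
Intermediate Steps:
$\sqrt{40285 + 13051} = \sqrt{53336} = 2 \sqrt{13334}$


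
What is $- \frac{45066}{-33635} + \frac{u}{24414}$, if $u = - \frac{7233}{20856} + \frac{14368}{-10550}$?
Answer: $\frac{1152734919321047}{860388417517200} \approx 1.3398$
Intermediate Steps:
$u = - \frac{62661193}{36671800}$ ($u = \left(-7233\right) \frac{1}{20856} + 14368 \left(- \frac{1}{10550}\right) = - \frac{2411}{6952} - \frac{7184}{5275} = - \frac{62661193}{36671800} \approx -1.7087$)
$- \frac{45066}{-33635} + \frac{u}{24414} = - \frac{45066}{-33635} - \frac{62661193}{36671800 \cdot 24414} = \left(-45066\right) \left(- \frac{1}{33635}\right) - \frac{62661193}{895305325200} = \frac{6438}{4805} - \frac{62661193}{895305325200} = \frac{1152734919321047}{860388417517200}$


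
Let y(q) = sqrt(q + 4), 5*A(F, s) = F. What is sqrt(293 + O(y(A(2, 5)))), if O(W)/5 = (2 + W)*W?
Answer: sqrt(315 + 2*sqrt(110)) ≈ 18.330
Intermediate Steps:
A(F, s) = F/5
y(q) = sqrt(4 + q)
O(W) = 5*W*(2 + W) (O(W) = 5*((2 + W)*W) = 5*(W*(2 + W)) = 5*W*(2 + W))
sqrt(293 + O(y(A(2, 5)))) = sqrt(293 + 5*sqrt(4 + (1/5)*2)*(2 + sqrt(4 + (1/5)*2))) = sqrt(293 + 5*sqrt(4 + 2/5)*(2 + sqrt(4 + 2/5))) = sqrt(293 + 5*sqrt(22/5)*(2 + sqrt(22/5))) = sqrt(293 + 5*(sqrt(110)/5)*(2 + sqrt(110)/5)) = sqrt(293 + sqrt(110)*(2 + sqrt(110)/5))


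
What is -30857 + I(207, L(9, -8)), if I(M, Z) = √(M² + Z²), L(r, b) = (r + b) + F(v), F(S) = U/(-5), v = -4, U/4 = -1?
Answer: -30857 + 9*√13226/5 ≈ -30650.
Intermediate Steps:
U = -4 (U = 4*(-1) = -4)
F(S) = ⅘ (F(S) = -4/(-5) = -4*(-⅕) = ⅘)
L(r, b) = ⅘ + b + r (L(r, b) = (r + b) + ⅘ = (b + r) + ⅘ = ⅘ + b + r)
-30857 + I(207, L(9, -8)) = -30857 + √(207² + (⅘ - 8 + 9)²) = -30857 + √(42849 + (9/5)²) = -30857 + √(42849 + 81/25) = -30857 + √(1071306/25) = -30857 + 9*√13226/5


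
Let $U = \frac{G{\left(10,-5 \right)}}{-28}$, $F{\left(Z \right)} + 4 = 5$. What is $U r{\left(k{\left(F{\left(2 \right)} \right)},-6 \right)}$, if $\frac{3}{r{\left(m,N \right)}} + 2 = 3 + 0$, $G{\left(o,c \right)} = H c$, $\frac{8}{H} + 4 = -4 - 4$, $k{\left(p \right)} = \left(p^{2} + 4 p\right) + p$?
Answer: $- \frac{5}{14} \approx -0.35714$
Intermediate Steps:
$F{\left(Z \right)} = 1$ ($F{\left(Z \right)} = -4 + 5 = 1$)
$k{\left(p \right)} = p^{2} + 5 p$
$H = - \frac{2}{3}$ ($H = \frac{8}{-4 - 8} = \frac{8}{-12} = 8 \left(- \frac{1}{12}\right) = - \frac{2}{3} \approx -0.66667$)
$G{\left(o,c \right)} = - \frac{2 c}{3}$
$r{\left(m,N \right)} = 3$ ($r{\left(m,N \right)} = \frac{3}{-2 + \left(3 + 0\right)} = \frac{3}{-2 + 3} = \frac{3}{1} = 3 \cdot 1 = 3$)
$U = - \frac{5}{42}$ ($U = \frac{\left(- \frac{2}{3}\right) \left(-5\right)}{-28} = \frac{10}{3} \left(- \frac{1}{28}\right) = - \frac{5}{42} \approx -0.11905$)
$U r{\left(k{\left(F{\left(2 \right)} \right)},-6 \right)} = \left(- \frac{5}{42}\right) 3 = - \frac{5}{14}$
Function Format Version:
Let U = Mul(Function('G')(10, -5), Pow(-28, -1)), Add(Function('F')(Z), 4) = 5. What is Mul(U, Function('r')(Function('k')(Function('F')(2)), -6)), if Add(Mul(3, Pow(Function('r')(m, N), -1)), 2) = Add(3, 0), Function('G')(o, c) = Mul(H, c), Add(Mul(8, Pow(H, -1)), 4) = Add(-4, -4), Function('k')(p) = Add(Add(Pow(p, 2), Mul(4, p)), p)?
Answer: Rational(-5, 14) ≈ -0.35714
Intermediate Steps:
Function('F')(Z) = 1 (Function('F')(Z) = Add(-4, 5) = 1)
Function('k')(p) = Add(Pow(p, 2), Mul(5, p))
H = Rational(-2, 3) (H = Mul(8, Pow(Add(-4, Add(-4, -4)), -1)) = Mul(8, Pow(Add(-4, -8), -1)) = Mul(8, Pow(-12, -1)) = Mul(8, Rational(-1, 12)) = Rational(-2, 3) ≈ -0.66667)
Function('G')(o, c) = Mul(Rational(-2, 3), c)
Function('r')(m, N) = 3 (Function('r')(m, N) = Mul(3, Pow(Add(-2, Add(3, 0)), -1)) = Mul(3, Pow(Add(-2, 3), -1)) = Mul(3, Pow(1, -1)) = Mul(3, 1) = 3)
U = Rational(-5, 42) (U = Mul(Mul(Rational(-2, 3), -5), Pow(-28, -1)) = Mul(Rational(10, 3), Rational(-1, 28)) = Rational(-5, 42) ≈ -0.11905)
Mul(U, Function('r')(Function('k')(Function('F')(2)), -6)) = Mul(Rational(-5, 42), 3) = Rational(-5, 14)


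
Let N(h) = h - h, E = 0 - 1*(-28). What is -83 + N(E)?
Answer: -83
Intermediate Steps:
E = 28 (E = 0 + 28 = 28)
N(h) = 0
-83 + N(E) = -83 + 0 = -83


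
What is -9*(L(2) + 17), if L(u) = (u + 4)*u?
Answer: -261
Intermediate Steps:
L(u) = u*(4 + u) (L(u) = (4 + u)*u = u*(4 + u))
-9*(L(2) + 17) = -9*(2*(4 + 2) + 17) = -9*(2*6 + 17) = -9*(12 + 17) = -9*29 = -261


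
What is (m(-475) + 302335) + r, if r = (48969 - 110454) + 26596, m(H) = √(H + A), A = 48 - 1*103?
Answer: 267446 + I*√530 ≈ 2.6745e+5 + 23.022*I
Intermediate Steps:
A = -55 (A = 48 - 103 = -55)
m(H) = √(-55 + H) (m(H) = √(H - 55) = √(-55 + H))
r = -34889 (r = -61485 + 26596 = -34889)
(m(-475) + 302335) + r = (√(-55 - 475) + 302335) - 34889 = (√(-530) + 302335) - 34889 = (I*√530 + 302335) - 34889 = (302335 + I*√530) - 34889 = 267446 + I*√530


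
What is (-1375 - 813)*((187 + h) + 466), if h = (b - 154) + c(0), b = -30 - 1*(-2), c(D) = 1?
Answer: -1032736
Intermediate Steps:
b = -28 (b = -30 + 2 = -28)
h = -181 (h = (-28 - 154) + 1 = -182 + 1 = -181)
(-1375 - 813)*((187 + h) + 466) = (-1375 - 813)*((187 - 181) + 466) = -2188*(6 + 466) = -2188*472 = -1032736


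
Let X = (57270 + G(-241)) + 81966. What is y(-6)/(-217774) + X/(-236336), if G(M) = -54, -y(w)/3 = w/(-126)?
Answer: -53042827435/90068713112 ≈ -0.58891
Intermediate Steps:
y(w) = w/42 (y(w) = -3*w/(-126) = -3*w*(-1)/126 = -(-1)*w/42 = w/42)
X = 139182 (X = (57270 - 54) + 81966 = 57216 + 81966 = 139182)
y(-6)/(-217774) + X/(-236336) = ((1/42)*(-6))/(-217774) + 139182/(-236336) = -1/7*(-1/217774) + 139182*(-1/236336) = 1/1524418 - 69591/118168 = -53042827435/90068713112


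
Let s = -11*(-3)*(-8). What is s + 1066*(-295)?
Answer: -314734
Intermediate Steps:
s = -264 (s = 33*(-8) = -264)
s + 1066*(-295) = -264 + 1066*(-295) = -264 - 314470 = -314734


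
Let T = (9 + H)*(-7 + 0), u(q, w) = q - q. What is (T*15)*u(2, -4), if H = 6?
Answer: 0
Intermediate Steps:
u(q, w) = 0
T = -105 (T = (9 + 6)*(-7 + 0) = 15*(-7) = -105)
(T*15)*u(2, -4) = -105*15*0 = -1575*0 = 0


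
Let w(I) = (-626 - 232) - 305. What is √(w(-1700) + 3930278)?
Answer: √3929115 ≈ 1982.2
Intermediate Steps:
w(I) = -1163 (w(I) = -858 - 305 = -1163)
√(w(-1700) + 3930278) = √(-1163 + 3930278) = √3929115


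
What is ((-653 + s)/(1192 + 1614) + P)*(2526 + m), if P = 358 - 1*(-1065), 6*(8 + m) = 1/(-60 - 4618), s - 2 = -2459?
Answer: 70495495907911/19689702 ≈ 3.5803e+6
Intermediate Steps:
s = -2457 (s = 2 - 2459 = -2457)
m = -224545/28068 (m = -8 + 1/(6*(-60 - 4618)) = -8 + (1/6)/(-4678) = -8 + (1/6)*(-1/4678) = -8 - 1/28068 = -224545/28068 ≈ -8.0000)
P = 1423 (P = 358 + 1065 = 1423)
((-653 + s)/(1192 + 1614) + P)*(2526 + m) = ((-653 - 2457)/(1192 + 1614) + 1423)*(2526 - 224545/28068) = (-3110/2806 + 1423)*(70675223/28068) = (-3110*1/2806 + 1423)*(70675223/28068) = (-1555/1403 + 1423)*(70675223/28068) = (1994914/1403)*(70675223/28068) = 70495495907911/19689702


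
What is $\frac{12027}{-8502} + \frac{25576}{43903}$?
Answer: $- \frac{103524743}{124421102} \approx -0.83205$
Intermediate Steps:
$\frac{12027}{-8502} + \frac{25576}{43903} = 12027 \left(- \frac{1}{8502}\right) + 25576 \cdot \frac{1}{43903} = - \frac{4009}{2834} + \frac{25576}{43903} = - \frac{103524743}{124421102}$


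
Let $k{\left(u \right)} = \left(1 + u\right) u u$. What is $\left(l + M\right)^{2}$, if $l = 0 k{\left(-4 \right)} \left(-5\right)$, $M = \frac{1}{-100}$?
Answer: $\frac{1}{10000} \approx 0.0001$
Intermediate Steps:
$k{\left(u \right)} = u^{2} \left(1 + u\right)$ ($k{\left(u \right)} = u \left(1 + u\right) u = u^{2} \left(1 + u\right)$)
$M = - \frac{1}{100} \approx -0.01$
$l = 0$ ($l = 0 \left(-4\right)^{2} \left(1 - 4\right) \left(-5\right) = 0 \cdot 16 \left(-3\right) \left(-5\right) = 0 \left(-48\right) \left(-5\right) = 0 \left(-5\right) = 0$)
$\left(l + M\right)^{2} = \left(0 - \frac{1}{100}\right)^{2} = \left(- \frac{1}{100}\right)^{2} = \frac{1}{10000}$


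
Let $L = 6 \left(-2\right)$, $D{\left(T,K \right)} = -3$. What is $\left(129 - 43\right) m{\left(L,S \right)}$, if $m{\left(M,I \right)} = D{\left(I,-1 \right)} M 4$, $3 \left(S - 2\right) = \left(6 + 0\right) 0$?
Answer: $12384$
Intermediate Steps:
$L = -12$
$S = 2$ ($S = 2 + \frac{\left(6 + 0\right) 0}{3} = 2 + \frac{6 \cdot 0}{3} = 2 + \frac{1}{3} \cdot 0 = 2 + 0 = 2$)
$m{\left(M,I \right)} = - 12 M$ ($m{\left(M,I \right)} = - 3 M 4 = - 12 M$)
$\left(129 - 43\right) m{\left(L,S \right)} = \left(129 - 43\right) \left(\left(-12\right) \left(-12\right)\right) = 86 \cdot 144 = 12384$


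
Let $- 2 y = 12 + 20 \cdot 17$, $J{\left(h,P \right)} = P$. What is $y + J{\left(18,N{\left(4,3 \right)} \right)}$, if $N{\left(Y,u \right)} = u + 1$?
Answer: $-172$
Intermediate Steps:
$N{\left(Y,u \right)} = 1 + u$
$y = -176$ ($y = - \frac{12 + 20 \cdot 17}{2} = - \frac{12 + 340}{2} = \left(- \frac{1}{2}\right) 352 = -176$)
$y + J{\left(18,N{\left(4,3 \right)} \right)} = -176 + \left(1 + 3\right) = -176 + 4 = -172$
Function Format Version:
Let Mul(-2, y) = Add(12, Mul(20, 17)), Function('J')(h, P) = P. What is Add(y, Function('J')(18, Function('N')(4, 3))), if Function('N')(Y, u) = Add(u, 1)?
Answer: -172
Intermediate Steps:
Function('N')(Y, u) = Add(1, u)
y = -176 (y = Mul(Rational(-1, 2), Add(12, Mul(20, 17))) = Mul(Rational(-1, 2), Add(12, 340)) = Mul(Rational(-1, 2), 352) = -176)
Add(y, Function('J')(18, Function('N')(4, 3))) = Add(-176, Add(1, 3)) = Add(-176, 4) = -172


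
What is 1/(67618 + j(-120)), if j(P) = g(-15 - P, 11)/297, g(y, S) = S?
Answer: 27/1825687 ≈ 1.4789e-5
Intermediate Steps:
j(P) = 1/27 (j(P) = 11/297 = 11*(1/297) = 1/27)
1/(67618 + j(-120)) = 1/(67618 + 1/27) = 1/(1825687/27) = 27/1825687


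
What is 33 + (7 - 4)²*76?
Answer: 717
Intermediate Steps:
33 + (7 - 4)²*76 = 33 + 3²*76 = 33 + 9*76 = 33 + 684 = 717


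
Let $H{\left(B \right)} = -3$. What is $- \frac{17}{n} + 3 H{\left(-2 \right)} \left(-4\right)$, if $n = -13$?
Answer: $\frac{485}{13} \approx 37.308$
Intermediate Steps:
$- \frac{17}{n} + 3 H{\left(-2 \right)} \left(-4\right) = - \frac{17}{-13} + 3 \left(-3\right) \left(-4\right) = \left(-17\right) \left(- \frac{1}{13}\right) - -36 = \frac{17}{13} + 36 = \frac{485}{13}$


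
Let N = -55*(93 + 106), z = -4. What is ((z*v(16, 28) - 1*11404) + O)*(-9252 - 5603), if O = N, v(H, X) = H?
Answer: 332945115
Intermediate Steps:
N = -10945 (N = -55*199 = -10945)
O = -10945
((z*v(16, 28) - 1*11404) + O)*(-9252 - 5603) = ((-4*16 - 1*11404) - 10945)*(-9252 - 5603) = ((-64 - 11404) - 10945)*(-14855) = (-11468 - 10945)*(-14855) = -22413*(-14855) = 332945115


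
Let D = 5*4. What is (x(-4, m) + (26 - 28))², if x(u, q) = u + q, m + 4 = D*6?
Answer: 12100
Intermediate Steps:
D = 20
m = 116 (m = -4 + 20*6 = -4 + 120 = 116)
x(u, q) = q + u
(x(-4, m) + (26 - 28))² = ((116 - 4) + (26 - 28))² = (112 - 2)² = 110² = 12100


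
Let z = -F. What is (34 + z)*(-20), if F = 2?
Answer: -640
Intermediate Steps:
z = -2 (z = -1*2 = -2)
(34 + z)*(-20) = (34 - 2)*(-20) = 32*(-20) = -640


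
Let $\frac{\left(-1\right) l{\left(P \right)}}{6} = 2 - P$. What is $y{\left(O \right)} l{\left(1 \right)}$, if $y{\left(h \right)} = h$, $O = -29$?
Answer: $174$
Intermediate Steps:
$l{\left(P \right)} = -12 + 6 P$ ($l{\left(P \right)} = - 6 \left(2 - P\right) = -12 + 6 P$)
$y{\left(O \right)} l{\left(1 \right)} = - 29 \left(-12 + 6 \cdot 1\right) = - 29 \left(-12 + 6\right) = \left(-29\right) \left(-6\right) = 174$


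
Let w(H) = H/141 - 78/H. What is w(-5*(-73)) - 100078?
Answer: -5150392043/51465 ≈ -1.0008e+5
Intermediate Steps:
w(H) = -78/H + H/141 (w(H) = H*(1/141) - 78/H = H/141 - 78/H = -78/H + H/141)
w(-5*(-73)) - 100078 = (-78/((-5*(-73))) + (-5*(-73))/141) - 100078 = (-78/365 + (1/141)*365) - 100078 = (-78*1/365 + 365/141) - 100078 = (-78/365 + 365/141) - 100078 = 122227/51465 - 100078 = -5150392043/51465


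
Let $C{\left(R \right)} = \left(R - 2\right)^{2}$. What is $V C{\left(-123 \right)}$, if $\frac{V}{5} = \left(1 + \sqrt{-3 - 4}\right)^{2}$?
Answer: $-468750 + 156250 i \sqrt{7} \approx -4.6875 \cdot 10^{5} + 4.134 \cdot 10^{5} i$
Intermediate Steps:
$C{\left(R \right)} = \left(-2 + R\right)^{2}$
$V = 5 \left(1 + i \sqrt{7}\right)^{2}$ ($V = 5 \left(1 + \sqrt{-3 - 4}\right)^{2} = 5 \left(1 + \sqrt{-7}\right)^{2} = 5 \left(1 + i \sqrt{7}\right)^{2} \approx -30.0 + 26.458 i$)
$V C{\left(-123 \right)} = \left(-30 + 10 i \sqrt{7}\right) \left(-2 - 123\right)^{2} = \left(-30 + 10 i \sqrt{7}\right) \left(-125\right)^{2} = \left(-30 + 10 i \sqrt{7}\right) 15625 = -468750 + 156250 i \sqrt{7}$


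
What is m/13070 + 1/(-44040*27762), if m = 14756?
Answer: 1804125339781/1597988493360 ≈ 1.1290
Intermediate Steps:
m/13070 + 1/(-44040*27762) = 14756/13070 + 1/(-44040*27762) = 14756*(1/13070) - 1/44040*1/27762 = 7378/6535 - 1/1222638480 = 1804125339781/1597988493360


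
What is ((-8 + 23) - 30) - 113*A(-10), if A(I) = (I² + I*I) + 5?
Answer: -23180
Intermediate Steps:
A(I) = 5 + 2*I² (A(I) = (I² + I²) + 5 = 2*I² + 5 = 5 + 2*I²)
((-8 + 23) - 30) - 113*A(-10) = ((-8 + 23) - 30) - 113*(5 + 2*(-10)²) = (15 - 30) - 113*(5 + 2*100) = -15 - 113*(5 + 200) = -15 - 113*205 = -15 - 23165 = -23180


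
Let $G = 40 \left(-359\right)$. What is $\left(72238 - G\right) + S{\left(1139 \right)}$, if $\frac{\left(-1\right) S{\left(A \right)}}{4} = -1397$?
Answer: $92186$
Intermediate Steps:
$S{\left(A \right)} = 5588$ ($S{\left(A \right)} = \left(-4\right) \left(-1397\right) = 5588$)
$G = -14360$
$\left(72238 - G\right) + S{\left(1139 \right)} = \left(72238 - -14360\right) + 5588 = \left(72238 + 14360\right) + 5588 = 86598 + 5588 = 92186$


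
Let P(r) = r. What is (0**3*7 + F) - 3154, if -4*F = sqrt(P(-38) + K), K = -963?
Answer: -3154 - I*sqrt(1001)/4 ≈ -3154.0 - 7.9096*I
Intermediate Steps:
F = -I*sqrt(1001)/4 (F = -sqrt(-38 - 963)/4 = -I*sqrt(1001)/4 ≈ -7.9096*I)
(0**3*7 + F) - 3154 = (0**3*7 - I*sqrt(1001)/4) - 3154 = (0*7 - I*sqrt(1001)/4) - 3154 = (0 - I*sqrt(1001)/4) - 3154 = -I*sqrt(1001)/4 - 3154 = -3154 - I*sqrt(1001)/4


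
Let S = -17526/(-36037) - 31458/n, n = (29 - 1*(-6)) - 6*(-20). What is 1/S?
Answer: -5585735/1130935416 ≈ -0.0049390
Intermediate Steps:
n = 155 (n = (29 + 6) + 120 = 35 + 120 = 155)
S = -1130935416/5585735 (S = -17526/(-36037) - 31458/155 = -17526*(-1/36037) - 31458*1/155 = 17526/36037 - 31458/155 = -1130935416/5585735 ≈ -202.47)
1/S = 1/(-1130935416/5585735) = -5585735/1130935416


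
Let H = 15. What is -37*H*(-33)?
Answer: 18315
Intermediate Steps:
-37*H*(-33) = -37*15*(-33) = -555*(-33) = 18315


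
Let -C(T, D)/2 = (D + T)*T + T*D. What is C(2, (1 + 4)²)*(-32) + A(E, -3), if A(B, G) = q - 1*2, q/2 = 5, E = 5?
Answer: 6664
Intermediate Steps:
q = 10 (q = 2*5 = 10)
C(T, D) = -2*D*T - 2*T*(D + T) (C(T, D) = -2*((D + T)*T + T*D) = -2*(T*(D + T) + D*T) = -2*(D*T + T*(D + T)) = -2*D*T - 2*T*(D + T))
A(B, G) = 8 (A(B, G) = 10 - 1*2 = 10 - 2 = 8)
C(2, (1 + 4)²)*(-32) + A(E, -3) = -2*2*(2 + 2*(1 + 4)²)*(-32) + 8 = -2*2*(2 + 2*5²)*(-32) + 8 = -2*2*(2 + 2*25)*(-32) + 8 = -2*2*(2 + 50)*(-32) + 8 = -2*2*52*(-32) + 8 = -208*(-32) + 8 = 6656 + 8 = 6664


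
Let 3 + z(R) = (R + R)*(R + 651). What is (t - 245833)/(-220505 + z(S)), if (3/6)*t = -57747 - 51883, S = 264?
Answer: -465093/262612 ≈ -1.7710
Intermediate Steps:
t = -219260 (t = 2*(-57747 - 51883) = 2*(-109630) = -219260)
z(R) = -3 + 2*R*(651 + R) (z(R) = -3 + (R + R)*(R + 651) = -3 + (2*R)*(651 + R) = -3 + 2*R*(651 + R))
(t - 245833)/(-220505 + z(S)) = (-219260 - 245833)/(-220505 + (-3 + 2*264² + 1302*264)) = -465093/(-220505 + (-3 + 2*69696 + 343728)) = -465093/(-220505 + (-3 + 139392 + 343728)) = -465093/(-220505 + 483117) = -465093/262612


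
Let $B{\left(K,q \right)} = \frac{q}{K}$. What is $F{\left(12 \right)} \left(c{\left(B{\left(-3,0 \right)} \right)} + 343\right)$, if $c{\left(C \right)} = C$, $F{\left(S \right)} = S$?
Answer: $4116$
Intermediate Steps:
$F{\left(12 \right)} \left(c{\left(B{\left(-3,0 \right)} \right)} + 343\right) = 12 \left(\frac{0}{-3} + 343\right) = 12 \left(0 \left(- \frac{1}{3}\right) + 343\right) = 12 \left(0 + 343\right) = 12 \cdot 343 = 4116$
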